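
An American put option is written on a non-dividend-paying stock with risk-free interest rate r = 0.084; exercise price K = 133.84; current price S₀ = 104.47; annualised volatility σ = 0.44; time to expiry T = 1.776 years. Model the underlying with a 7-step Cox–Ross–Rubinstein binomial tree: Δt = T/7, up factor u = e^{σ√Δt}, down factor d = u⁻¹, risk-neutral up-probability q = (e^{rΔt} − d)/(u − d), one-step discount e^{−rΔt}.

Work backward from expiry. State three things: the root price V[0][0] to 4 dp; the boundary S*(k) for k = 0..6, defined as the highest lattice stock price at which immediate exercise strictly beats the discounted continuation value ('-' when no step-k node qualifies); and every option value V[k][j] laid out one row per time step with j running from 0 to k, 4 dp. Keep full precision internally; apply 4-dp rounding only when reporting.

params: Δt=0.25371 u=1.24811 d=0.80121 q=0.49302 e^(-rΔt)=0.97891
t_7 payoffs: 111.6974 99.3469 80.1077 50.1373 3.4502 0.0000 0.0000 0.0000
t_6: node(6,0) S=27.6363 payoff=106.2037 vs cont=103.3815 → 106.2037 [stop]  node(6,1) S=43.0511 payoff=90.7889 vs cont=87.9667 → 90.7889 [stop]  node(6,2) S=67.0637 payoff=66.7763 vs cont=63.9540 → 66.7763 [stop]  node(6,3) S=104.4700 payoff=29.3700 vs cont=26.5478 → 29.3700 [stop]  node(6,4) S=162.7404 payoff=0.0000 vs cont=1.7123 → 1.7123 [wait]  node(6,5) S=253.5125 payoff=0.0000 vs cont=0.0000 → 0.0000 [wait]  node(6,6) S=394.9146 payoff=0.0000 vs cont=0.0000 → 0.0000 [wait]  ⇒ S*(6)=104.4700
t_5: node(5,0) S=34.4931 payoff=99.3469 vs cont=96.5247 → 99.3469 [stop]  node(5,1) S=53.7323 payoff=80.1077 vs cont=77.2854 → 80.1077 [stop]  node(5,2) S=83.7027 payoff=50.1373 vs cont=47.3150 → 50.1373 [stop]  node(5,3) S=130.3898 payoff=3.4502 vs cont=15.4024 → 15.4024 [wait]  node(5,4) S=203.1175 payoff=0.0000 vs cont=0.8498 → 0.8498 [wait]  node(5,5) S=316.4108 payoff=0.0000 vs cont=0.0000 → 0.0000 [wait]  ⇒ S*(5)=83.7027
t_4: node(4,0) S=43.0511 payoff=90.7889 vs cont=87.9667 → 90.7889 [stop]  node(4,1) S=67.0637 payoff=66.7763 vs cont=63.9540 → 66.7763 [stop]  node(4,2) S=104.4700 payoff=29.3700 vs cont=32.3162 → 32.3162 [wait]  node(4,3) S=162.7404 payoff=0.0000 vs cont=8.0542 → 8.0542 [wait]  node(4,4) S=253.5125 payoff=0.0000 vs cont=0.4217 → 0.4217 [wait]  ⇒ S*(4)=67.0637
t_3: node(3,0) S=53.7323 payoff=80.1077 vs cont=77.2854 → 80.1077 [stop]  node(3,1) S=83.7027 payoff=50.1373 vs cont=48.7369 → 50.1373 [stop]  node(3,2) S=130.3898 payoff=3.4502 vs cont=19.9254 → 19.9254 [wait]  node(3,3) S=203.1175 payoff=0.0000 vs cont=4.2008 → 4.2008 [wait]  ⇒ S*(3)=83.7027
t_2: node(2,0) S=67.0637 payoff=66.7763 vs cont=63.9540 → 66.7763 [stop]  node(2,1) S=104.4700 payoff=29.3700 vs cont=34.4991 → 34.4991 [wait]  node(2,2) S=162.7404 payoff=0.0000 vs cont=11.9161 → 11.9161 [wait]  ⇒ S*(2)=67.0637
t_1: node(1,0) S=83.7027 payoff=50.1373 vs cont=49.7905 → 50.1373 [stop]  node(1,1) S=130.3898 payoff=3.4502 vs cont=22.8726 → 22.8726 [wait]  ⇒ S*(1)=83.7027
t_0: node(0,0) S=104.4700 payoff=29.3700 vs cont=35.9215 → 35.9215 [wait]  ⇒ S*(0)=-

price = 35.9215
boundary = - 83.7027 67.0637 83.7027 67.0637 83.7027 104.4700
tree:
35.9215
50.1373 22.8726
66.7763 34.4991 11.9161
80.1077 50.1373 19.9254 4.2008
90.7889 66.7763 32.3162 8.0542 0.4217
99.3469 80.1077 50.1373 15.4024 0.8498 0.0000
106.2037 90.7889 66.7763 29.3700 1.7123 0.0000 0.0000
111.6974 99.3469 80.1077 50.1373 3.4502 0.0000 0.0000 0.0000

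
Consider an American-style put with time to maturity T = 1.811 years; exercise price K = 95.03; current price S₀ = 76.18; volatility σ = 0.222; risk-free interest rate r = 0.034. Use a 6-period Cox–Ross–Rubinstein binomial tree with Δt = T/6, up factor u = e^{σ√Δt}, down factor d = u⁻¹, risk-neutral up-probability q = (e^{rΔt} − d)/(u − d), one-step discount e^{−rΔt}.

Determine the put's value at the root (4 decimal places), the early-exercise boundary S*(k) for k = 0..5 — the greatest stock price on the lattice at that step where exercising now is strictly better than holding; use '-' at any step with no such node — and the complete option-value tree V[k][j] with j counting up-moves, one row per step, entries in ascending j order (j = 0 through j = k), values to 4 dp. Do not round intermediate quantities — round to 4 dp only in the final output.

Δt=0.30183  u=1.12971  d=0.88518  q=0.51173  discount=0.98979
step 6 (expiry): payoffs max(K−S,0) = 58.3839 48.2602 35.3398 18.8500 0.0000 0.0000 0.0000
step 5: (k=5,j=0): S=41.3996, (K−S)⁺=53.6304, hold=52.6601 ⇒ V=53.6304 exercise | (k=5,j=1): S=52.8365, (K−S)⁺=42.1935, hold=41.2232 ⇒ V=42.1935 exercise | (k=5,j=2): S=67.4329, (K−S)⁺=27.5971, hold=26.6268 ⇒ V=27.5971 exercise | (k=5,j=3): S=86.0617, (K−S)⁺=8.9683, hold=9.1099 ⇒ V=9.1099 continue | (k=5,j=4): S=109.8367, (K−S)⁺=0.0000, hold=0.0000 ⇒ V=0.0000 continue | (k=5,j=5): S=140.1798, (K−S)⁺=0.0000, hold=0.0000 ⇒ V=0.0000 continue  boundary S*=67.4329
step 4: (k=4,j=0): S=46.7698, (K−S)⁺=48.2602, hold=47.2900 ⇒ V=48.2602 exercise | (k=4,j=1): S=59.6902, (K−S)⁺=35.3398, hold=34.3695 ⇒ V=35.3398 exercise | (k=4,j=2): S=76.1800, (K−S)⁺=18.8500, hold=17.9515 ⇒ V=18.8500 exercise | (k=4,j=3): S=97.2252, (K−S)⁺=0.0000, hold=4.4027 ⇒ V=4.4027 continue | (k=4,j=4): S=124.0842, (K−S)⁺=0.0000, hold=0.0000 ⇒ V=0.0000 continue  boundary S*=76.1800
step 3: (k=3,j=0): S=52.8365, (K−S)⁺=42.1935, hold=41.2232 ⇒ V=42.1935 exercise | (k=3,j=1): S=67.4329, (K−S)⁺=27.5971, hold=26.6268 ⇒ V=27.5971 exercise | (k=3,j=2): S=86.0617, (K−S)⁺=8.9683, hold=11.3399 ⇒ V=11.3399 continue | (k=3,j=3): S=109.8367, (K−S)⁺=0.0000, hold=2.1278 ⇒ V=2.1278 continue  boundary S*=67.4329
step 2: (k=2,j=0): S=59.6902, (K−S)⁺=35.3398, hold=34.3695 ⇒ V=35.3398 exercise | (k=2,j=1): S=76.1800, (K−S)⁺=18.8500, hold=19.0810 ⇒ V=19.0810 continue | (k=2,j=2): S=97.2252, (K−S)⁺=0.0000, hold=6.5581 ⇒ V=6.5581 continue  boundary S*=59.6902
step 1: (k=1,j=0): S=67.4329, (K−S)⁺=27.5971, hold=26.7438 ⇒ V=27.5971 exercise | (k=1,j=1): S=86.0617, (K−S)⁺=8.9683, hold=12.5433 ⇒ V=12.5433 continue  boundary S*=67.4329
step 0: (k=0,j=0): S=76.1800, (K−S)⁺=18.8500, hold=19.6905 ⇒ V=19.6905 continue  boundary S*=-

price = 19.6905
boundary = - 67.4329 59.6902 67.4329 76.1800 67.4329
tree:
19.6905
27.5971 12.5433
35.3398 19.0810 6.5581
42.1935 27.5971 11.3399 2.1278
48.2602 35.3398 18.8500 4.4027 0.0000
53.6304 42.1935 27.5971 9.1099 0.0000 0.0000
58.3839 48.2602 35.3398 18.8500 0.0000 0.0000 0.0000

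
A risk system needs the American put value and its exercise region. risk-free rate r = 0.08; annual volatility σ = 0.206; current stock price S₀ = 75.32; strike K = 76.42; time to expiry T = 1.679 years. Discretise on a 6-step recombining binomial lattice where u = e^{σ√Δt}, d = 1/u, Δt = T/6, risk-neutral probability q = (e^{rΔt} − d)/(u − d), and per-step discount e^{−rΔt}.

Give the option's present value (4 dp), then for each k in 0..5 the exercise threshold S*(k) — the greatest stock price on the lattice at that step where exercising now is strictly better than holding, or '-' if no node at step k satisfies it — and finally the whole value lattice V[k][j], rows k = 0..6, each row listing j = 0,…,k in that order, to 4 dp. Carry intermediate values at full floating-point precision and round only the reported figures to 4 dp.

params: Δt=0.27983 u=1.11513 d=0.89676 q=0.57645 e^(-rΔt)=0.97786
t_6 payoffs: 37.2500 27.7114 15.8499 1.1000 0.0000 0.0000 0.0000
t_5: node(5,0) S=43.6797 payoff=32.7403 vs cont=31.0485 → 32.7403 [stop]  node(5,1) S=54.3165 payoff=22.1035 vs cont=20.4117 → 22.1035 [stop]  node(5,2) S=67.5436 payoff=8.8764 vs cont=7.1846 → 8.8764 [stop]  node(5,3) S=83.9917 payoff=0.0000 vs cont=0.4556 → 0.4556 [wait]  node(5,4) S=104.4453 payoff=0.0000 vs cont=0.0000 → 0.0000 [wait]  node(5,5) S=129.8796 payoff=0.0000 vs cont=0.0000 → 0.0000 [wait]  ⇒ S*(5)=67.5436
t_4: node(4,0) S=48.7086 payoff=27.7114 vs cont=26.0196 → 27.7114 [stop]  node(4,1) S=60.5701 payoff=15.8499 vs cont=14.1582 → 15.8499 [stop]  node(4,2) S=75.3200 payoff=1.1000 vs cont=3.9331 → 3.9331 [wait]  node(4,3) S=93.6618 payoff=0.0000 vs cont=0.1887 → 0.1887 [wait]  node(4,4) S=116.4702 payoff=0.0000 vs cont=0.0000 → 0.0000 [wait]  ⇒ S*(4)=60.5701
t_3: node(3,0) S=54.3165 payoff=22.1035 vs cont=20.4117 → 22.1035 [stop]  node(3,1) S=67.5436 payoff=8.8764 vs cont=8.7817 → 8.8764 [stop]  node(3,2) S=83.9917 payoff=0.0000 vs cont=1.7354 → 1.7354 [wait]  node(3,3) S=104.4453 payoff=0.0000 vs cont=0.0781 → 0.0781 [wait]  ⇒ S*(3)=67.5436
t_2: node(2,0) S=60.5701 payoff=15.8499 vs cont=14.1582 → 15.8499 [stop]  node(2,1) S=75.3200 payoff=1.1000 vs cont=4.6545 → 4.6545 [wait]  node(2,2) S=93.6618 payoff=0.0000 vs cont=0.7628 → 0.7628 [wait]  ⇒ S*(2)=60.5701
t_1: node(1,0) S=67.5436 payoff=8.8764 vs cont=9.1883 → 9.1883 [wait]  node(1,1) S=83.9917 payoff=0.0000 vs cont=2.3577 → 2.3577 [wait]  ⇒ S*(1)=-
t_0: node(0,0) S=75.3200 payoff=1.1000 vs cont=5.1346 → 5.1346 [wait]  ⇒ S*(0)=-

price = 5.1346
boundary = - - 60.5701 67.5436 60.5701 67.5436
tree:
5.1346
9.1883 2.3577
15.8499 4.6545 0.7628
22.1035 8.8764 1.7354 0.0781
27.7114 15.8499 3.9331 0.1887 0.0000
32.7403 22.1035 8.8764 0.4556 0.0000 0.0000
37.2500 27.7114 15.8499 1.1000 0.0000 0.0000 0.0000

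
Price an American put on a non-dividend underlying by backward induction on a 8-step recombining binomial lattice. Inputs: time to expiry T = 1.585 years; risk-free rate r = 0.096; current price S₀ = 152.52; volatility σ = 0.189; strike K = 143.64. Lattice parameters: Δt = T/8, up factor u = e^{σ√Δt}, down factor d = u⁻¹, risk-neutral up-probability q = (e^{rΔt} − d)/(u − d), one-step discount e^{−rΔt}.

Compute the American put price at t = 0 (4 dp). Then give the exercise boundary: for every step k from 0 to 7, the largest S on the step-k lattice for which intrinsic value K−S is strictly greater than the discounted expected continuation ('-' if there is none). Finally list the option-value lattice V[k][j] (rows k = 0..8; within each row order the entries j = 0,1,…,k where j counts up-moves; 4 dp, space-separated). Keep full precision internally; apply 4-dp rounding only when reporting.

price = 4.4904
boundary = - - 128.9008 118.5005 128.9008 118.5005 128.9008 118.5005
tree:
4.4904
8.2586 2.0493
14.7392 4.0776 0.7233
25.1395 7.8894 1.5931 0.1497
34.7007 14.7392 3.4431 0.3749 0.0000
43.4905 25.1395 7.2539 0.9388 0.0000 0.0000
51.5710 34.7007 14.7392 2.3507 0.0000 0.0000 0.0000
58.9996 43.4905 25.1395 5.8862 0.0000 0.0000 0.0000 0.0000
65.8288 51.5710 34.7007 14.7392 0.0000 0.0000 0.0000 0.0000 0.0000

params: Δt=0.19812 u=1.08777 d=0.91932 q=0.59297 e^(-rΔt)=0.98116
t_8 payoffs: 65.8288 51.5710 34.7007 14.7392 0.0000 0.0000 0.0000 0.0000 0.0000
t_7: node(7,0) S=84.6404 payoff=58.9996 vs cont=56.2934 → 58.9996 [stop]  node(7,1) S=100.1495 payoff=43.4905 vs cont=40.7842 → 43.4905 [stop]  node(7,2) S=118.5005 payoff=25.1395 vs cont=22.4333 → 25.1395 [stop]  node(7,3) S=140.2140 payoff=3.4260 vs cont=5.8862 → 5.8862 [wait]  node(7,4) S=165.9061 payoff=0.0000 vs cont=0.0000 → 0.0000 [wait]  node(7,5) S=196.3060 payoff=0.0000 vs cont=0.0000 → 0.0000 [wait]  node(7,6) S=232.2761 payoff=0.0000 vs cont=0.0000 → 0.0000 [wait]  node(7,7) S=274.8373 payoff=0.0000 vs cont=0.0000 → 0.0000 [wait]  ⇒ S*(7)=118.5005
t_6: node(6,0) S=92.0690 payoff=51.5710 vs cont=48.8648 → 51.5710 [stop]  node(6,1) S=108.9393 payoff=34.7007 vs cont=31.9945 → 34.7007 [stop]  node(6,2) S=128.9008 payoff=14.7392 vs cont=13.4643 → 14.7392 [stop]  node(6,3) S=152.5200 payoff=0.0000 vs cont=2.3507 → 2.3507 [wait]  node(6,4) S=180.4670 payoff=0.0000 vs cont=0.0000 → 0.0000 [wait]  node(6,5) S=213.5350 payoff=0.0000 vs cont=0.0000 → 0.0000 [wait]  node(6,6) S=252.6621 payoff=0.0000 vs cont=0.0000 → 0.0000 [wait]  ⇒ S*(6)=128.9008
t_5: node(5,0) S=100.1495 payoff=43.4905 vs cont=40.7842 → 43.4905 [stop]  node(5,1) S=118.5005 payoff=25.1395 vs cont=22.4333 → 25.1395 [stop]  node(5,2) S=140.2140 payoff=3.4260 vs cont=7.2539 → 7.2539 [wait]  node(5,3) S=165.9061 payoff=0.0000 vs cont=0.9388 → 0.9388 [wait]  node(5,4) S=196.3060 payoff=0.0000 vs cont=0.0000 → 0.0000 [wait]  node(5,5) S=232.2761 payoff=0.0000 vs cont=0.0000 → 0.0000 [wait]  ⇒ S*(5)=118.5005
t_4: node(4,0) S=108.9393 payoff=34.7007 vs cont=31.9945 → 34.7007 [stop]  node(4,1) S=128.9008 payoff=14.7392 vs cont=14.2600 → 14.7392 [stop]  node(4,2) S=152.5200 payoff=0.0000 vs cont=3.4431 → 3.4431 [wait]  node(4,3) S=180.4670 payoff=0.0000 vs cont=0.3749 → 0.3749 [wait]  node(4,4) S=213.5350 payoff=0.0000 vs cont=0.0000 → 0.0000 [wait]  ⇒ S*(4)=128.9008
t_3: node(3,0) S=118.5005 payoff=25.1395 vs cont=22.4333 → 25.1395 [stop]  node(3,1) S=140.2140 payoff=3.4260 vs cont=7.8894 → 7.8894 [wait]  node(3,2) S=165.9061 payoff=0.0000 vs cont=1.5931 → 1.5931 [wait]  node(3,3) S=196.3060 payoff=0.0000 vs cont=0.1497 → 0.1497 [wait]  ⇒ S*(3)=118.5005
t_2: node(2,0) S=128.9008 payoff=14.7392 vs cont=14.6298 → 14.7392 [stop]  node(2,1) S=152.5200 payoff=0.0000 vs cont=4.0776 → 4.0776 [wait]  node(2,2) S=180.4670 payoff=0.0000 vs cont=0.7233 → 0.7233 [wait]  ⇒ S*(2)=128.9008
t_1: node(1,0) S=140.2140 payoff=3.4260 vs cont=8.2586 → 8.2586 [wait]  node(1,1) S=165.9061 payoff=0.0000 vs cont=2.0493 → 2.0493 [wait]  ⇒ S*(1)=-
t_0: node(0,0) S=152.5200 payoff=0.0000 vs cont=4.4904 → 4.4904 [wait]  ⇒ S*(0)=-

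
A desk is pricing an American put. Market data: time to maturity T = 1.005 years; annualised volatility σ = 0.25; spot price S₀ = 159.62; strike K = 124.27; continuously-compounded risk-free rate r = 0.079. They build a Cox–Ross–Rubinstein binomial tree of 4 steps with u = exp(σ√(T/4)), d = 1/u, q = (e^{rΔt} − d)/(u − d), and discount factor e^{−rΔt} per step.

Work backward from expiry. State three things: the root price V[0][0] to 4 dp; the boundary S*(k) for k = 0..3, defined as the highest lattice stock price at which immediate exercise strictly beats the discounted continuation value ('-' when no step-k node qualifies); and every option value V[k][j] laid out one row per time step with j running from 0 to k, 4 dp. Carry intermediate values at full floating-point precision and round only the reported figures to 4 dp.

Δt=0.25125  u=1.13350  d=0.88222  q=0.54849  discount=0.98035
step 4 (expiry): payoffs max(K−S,0) = 27.5764 0.0354 0.0000 0.0000 0.0000
step 3: (k=3,j=0): S=109.6024, (K−S)⁺=14.6676, hold=12.2253 ⇒ V=14.6676 exercise | (k=3,j=1): S=140.8202, (K−S)⁺=0.0000, hold=0.0157 ⇒ V=0.0157 continue | (k=3,j=2): S=180.9296, (K−S)⁺=0.0000, hold=0.0000 ⇒ V=0.0000 continue | (k=3,j=3): S=232.4633, (K−S)⁺=0.0000, hold=0.0000 ⇒ V=0.0000 continue  boundary S*=109.6024
step 2: (k=2,j=0): S=124.2346, (K−S)⁺=0.0354, hold=6.5008 ⇒ V=6.5008 continue | (k=2,j=1): S=159.6200, (K−S)⁺=0.0000, hold=0.0069 ⇒ V=0.0069 continue | (k=2,j=2): S=205.0841, (K−S)⁺=0.0000, hold=0.0000 ⇒ V=0.0000 continue  boundary S*=-
step 1: (k=1,j=0): S=140.8202, (K−S)⁺=0.0000, hold=2.8812 ⇒ V=2.8812 continue | (k=1,j=1): S=180.9296, (K−S)⁺=0.0000, hold=0.0031 ⇒ V=0.0031 continue  boundary S*=-
step 0: (k=0,j=0): S=159.6200, (K−S)⁺=0.0000, hold=1.2770 ⇒ V=1.2770 continue  boundary S*=-

price = 1.2770
boundary = - - - 109.6024
tree:
1.2770
2.8812 0.0031
6.5008 0.0069 0.0000
14.6676 0.0157 0.0000 0.0000
27.5764 0.0354 0.0000 0.0000 0.0000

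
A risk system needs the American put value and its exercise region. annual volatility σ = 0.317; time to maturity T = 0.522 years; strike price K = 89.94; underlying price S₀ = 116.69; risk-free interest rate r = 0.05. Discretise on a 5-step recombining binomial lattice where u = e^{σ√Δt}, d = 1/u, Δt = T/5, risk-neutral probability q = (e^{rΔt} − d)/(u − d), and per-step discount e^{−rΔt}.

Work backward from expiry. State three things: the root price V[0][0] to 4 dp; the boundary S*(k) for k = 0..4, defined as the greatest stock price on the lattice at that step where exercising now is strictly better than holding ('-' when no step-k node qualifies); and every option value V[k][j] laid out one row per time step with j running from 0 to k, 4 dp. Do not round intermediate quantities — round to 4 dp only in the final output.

Δt=0.10440, u=1.10786, d=0.90265, q=0.49992, disc=e^(-rΔt)=0.99479
k=5 terminal: V=max(K-S,0) → 20.0172 4.1207 0.0000 0.0000 0.0000 0.0000
k=4: j=0 S=77.4643 intr=12.4757 cont=12.0074 V=12.4757[EX]; j=1 S=95.0753 intr=0.0000 cont=2.0500 V=2.0500[hold]; j=2 S=116.6900 intr=0.0000 cont=0.0000 V=0.0000[hold]; j=3 S=143.2187 intr=0.0000 cont=0.0000 V=0.0000[hold]; j=4 S=175.7784 intr=0.0000 cont=0.0000 V=0.0000[hold]  S*(4)=77.4643
k=3: j=0 S=85.8193 intr=4.1207 cont=7.2258 V=7.2258[hold]; j=1 S=105.3297 intr=0.0000 cont=1.0198 V=1.0198[hold]; j=2 S=129.2756 intr=0.0000 cont=0.0000 V=0.0000[hold]; j=3 S=158.6655 intr=0.0000 cont=0.0000 V=0.0000[hold]  S*(3)=-
k=2: j=0 S=95.0753 intr=0.0000 cont=4.1019 V=4.1019[hold]; j=1 S=116.6900 intr=0.0000 cont=0.5073 V=0.5073[hold]; j=2 S=143.2187 intr=0.0000 cont=0.0000 V=0.0000[hold]  S*(2)=-
k=1: j=0 S=105.3297 intr=0.0000 cont=2.2929 V=2.2929[hold]; j=1 S=129.2756 intr=0.0000 cont=0.2524 V=0.2524[hold]  S*(1)=-
k=0: j=0 S=116.6900 intr=0.0000 cont=1.2662 V=1.2662[hold]  S*(0)=-

price = 1.2662
boundary = - - - - 77.4643
tree:
1.2662
2.2929 0.2524
4.1019 0.5073 0.0000
7.2258 1.0198 0.0000 0.0000
12.4757 2.0500 0.0000 0.0000 0.0000
20.0172 4.1207 0.0000 0.0000 0.0000 0.0000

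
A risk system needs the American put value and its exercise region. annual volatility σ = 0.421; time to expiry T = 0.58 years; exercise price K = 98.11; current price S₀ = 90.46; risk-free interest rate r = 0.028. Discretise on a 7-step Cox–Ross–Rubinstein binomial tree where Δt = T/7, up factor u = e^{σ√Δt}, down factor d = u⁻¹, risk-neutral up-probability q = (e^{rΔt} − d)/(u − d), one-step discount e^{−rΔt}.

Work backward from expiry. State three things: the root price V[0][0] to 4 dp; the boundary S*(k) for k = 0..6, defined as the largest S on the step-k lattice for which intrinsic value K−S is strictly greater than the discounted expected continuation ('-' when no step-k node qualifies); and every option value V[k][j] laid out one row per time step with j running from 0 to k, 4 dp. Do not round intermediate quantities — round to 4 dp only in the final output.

price = 15.4027
boundary = - - - 62.8879 55.7106 62.8879 70.9900
tree:
15.4027
21.0551 9.3367
27.7814 13.8498 4.4791
35.2221 19.8328 7.4171 1.3091
42.3994 27.1698 11.9581 2.5199 0.0000
48.7577 35.2221 18.5537 4.8507 0.0000 0.0000
54.3902 42.3994 27.1200 9.3374 0.0000 0.0000 0.0000
59.3799 48.7577 35.2221 17.9742 0.0000 0.0000 0.0000 0.0000

params: Δt=0.08286 u=1.12883 d=0.88587 q=0.47930 e^(-rΔt)=0.99768
t_7 payoffs: 59.3799 48.7577 35.2221 17.9742 0.0000 0.0000 0.0000 0.0000
t_6: node(6,0) S=43.7198 payoff=54.3902 vs cont=54.1629 → 54.3902 [stop]  node(6,1) S=55.7106 payoff=42.3994 vs cont=42.1721 → 42.3994 [stop]  node(6,2) S=70.9900 payoff=27.1200 vs cont=26.8927 → 27.1200 [stop]  node(6,3) S=90.4600 payoff=7.6500 vs cont=9.3374 → 9.3374 [wait]  node(6,4) S=115.2699 payoff=0.0000 vs cont=0.0000 → 0.0000 [wait]  node(6,5) S=146.8844 payoff=0.0000 vs cont=0.0000 → 0.0000 [wait]  node(6,6) S=187.1695 payoff=0.0000 vs cont=0.0000 → 0.0000 [wait]  ⇒ S*(6)=70.9900
t_5: node(5,0) S=49.3523 payoff=48.7577 vs cont=48.5303 → 48.7577 [stop]  node(5,1) S=62.8879 payoff=35.2221 vs cont=34.9947 → 35.2221 [stop]  node(5,2) S=80.1358 payoff=17.9742 vs cont=18.5537 → 18.5537 [wait]  node(5,3) S=102.1142 payoff=0.0000 vs cont=4.8507 → 4.8507 [wait]  node(5,4) S=130.1205 payoff=0.0000 vs cont=0.0000 → 0.0000 [wait]  node(5,5) S=165.8080 payoff=0.0000 vs cont=0.0000 → 0.0000 [wait]  ⇒ S*(5)=62.8879
t_4: node(4,0) S=55.7106 payoff=42.3994 vs cont=42.1721 → 42.3994 [stop]  node(4,1) S=70.9900 payoff=27.1200 vs cont=27.1698 → 27.1698 [wait]  node(4,2) S=90.4600 payoff=7.6500 vs cont=11.9581 → 11.9581 [wait]  node(4,3) S=115.2699 payoff=0.0000 vs cont=2.5199 → 2.5199 [wait]  node(4,4) S=146.8844 payoff=0.0000 vs cont=0.0000 → 0.0000 [wait]  ⇒ S*(4)=55.7106
t_3: node(3,0) S=62.8879 payoff=35.2221 vs cont=35.0185 → 35.2221 [stop]  node(3,1) S=80.1358 payoff=17.9742 vs cont=19.8328 → 19.8328 [wait]  node(3,2) S=102.1142 payoff=0.0000 vs cont=7.4171 → 7.4171 [wait]  node(3,3) S=130.1205 payoff=0.0000 vs cont=1.3091 → 1.3091 [wait]  ⇒ S*(3)=62.8879
t_2: node(2,0) S=70.9900 payoff=27.1200 vs cont=27.7814 → 27.7814 [wait]  node(2,1) S=90.4600 payoff=7.6500 vs cont=13.8498 → 13.8498 [wait]  node(2,2) S=115.2699 payoff=0.0000 vs cont=4.4791 → 4.4791 [wait]  ⇒ S*(2)=-
t_1: node(1,0) S=80.1358 payoff=17.9742 vs cont=21.0551 → 21.0551 [wait]  node(1,1) S=102.1142 payoff=0.0000 vs cont=9.3367 → 9.3367 [wait]  ⇒ S*(1)=-
t_0: node(0,0) S=90.4600 payoff=7.6500 vs cont=15.4027 → 15.4027 [wait]  ⇒ S*(0)=-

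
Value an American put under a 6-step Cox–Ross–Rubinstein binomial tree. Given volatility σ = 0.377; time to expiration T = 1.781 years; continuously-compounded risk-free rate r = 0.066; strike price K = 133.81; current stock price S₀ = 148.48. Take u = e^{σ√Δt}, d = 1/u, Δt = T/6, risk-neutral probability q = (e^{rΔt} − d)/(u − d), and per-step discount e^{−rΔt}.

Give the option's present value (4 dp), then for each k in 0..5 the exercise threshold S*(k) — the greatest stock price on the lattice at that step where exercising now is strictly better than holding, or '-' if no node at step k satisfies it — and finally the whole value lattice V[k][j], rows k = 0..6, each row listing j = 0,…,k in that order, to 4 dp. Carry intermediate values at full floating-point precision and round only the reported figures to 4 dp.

params: Δt=0.29683 u=1.22801 d=0.81432 q=0.49665 e^(-rΔt)=0.98060
t_6 payoffs: 90.5141 68.5189 35.3498 0.0000 0.0000 0.0000 0.0000
t_5: node(5,0) S=53.1680 payoff=80.6420 vs cont=78.0460 → 80.6420 [stop]  node(5,1) S=80.1784 payoff=53.6316 vs cont=51.0356 → 53.6316 [stop]  node(5,2) S=120.9106 payoff=12.8994 vs cont=17.4480 → 17.4480 [wait]  node(5,3) S=182.3356 payoff=0.0000 vs cont=0.0000 → 0.0000 [wait]  node(5,4) S=274.9657 payoff=0.0000 vs cont=0.0000 → 0.0000 [wait]  node(5,5) S=414.6537 payoff=0.0000 vs cont=0.0000 → 0.0000 [wait]  ⇒ S*(5)=80.1784
t_4: node(4,0) S=65.2911 payoff=68.5189 vs cont=65.9230 → 68.5189 [stop]  node(4,1) S=98.4602 payoff=35.3498 vs cont=34.9690 → 35.3498 [stop]  node(4,2) S=148.4800 payoff=0.0000 vs cont=8.6120 → 8.6120 [wait]  node(4,3) S=223.9108 payoff=0.0000 vs cont=0.0000 → 0.0000 [wait]  node(4,4) S=337.6619 payoff=0.0000 vs cont=0.0000 → 0.0000 [wait]  ⇒ S*(4)=98.4602
t_3: node(3,0) S=80.1784 payoff=53.6316 vs cont=51.0356 → 53.6316 [stop]  node(3,1) S=120.9106 payoff=12.8994 vs cont=21.6422 → 21.6422 [wait]  node(3,2) S=182.3356 payoff=0.0000 vs cont=4.2507 → 4.2507 [wait]  node(3,3) S=274.9657 payoff=0.0000 vs cont=0.0000 → 0.0000 [wait]  ⇒ S*(3)=80.1784
t_2: node(2,0) S=98.4602 payoff=35.3498 vs cont=37.0117 → 37.0117 [wait]  node(2,1) S=148.4800 payoff=0.0000 vs cont=12.7524 → 12.7524 [wait]  node(2,2) S=223.9108 payoff=0.0000 vs cont=2.0981 → 2.0981 [wait]  ⇒ S*(2)=-
t_1: node(1,0) S=120.9106 payoff=12.8994 vs cont=24.4789 → 24.4789 [wait]  node(1,1) S=182.3356 payoff=0.0000 vs cont=7.3161 → 7.3161 [wait]  ⇒ S*(1)=-
t_0: node(0,0) S=148.4800 payoff=0.0000 vs cont=15.6454 → 15.6454 [wait]  ⇒ S*(0)=-

price = 15.6454
boundary = - - - 80.1784 98.4602 80.1784
tree:
15.6454
24.4789 7.3161
37.0117 12.7524 2.0981
53.6316 21.6422 4.2507 0.0000
68.5189 35.3498 8.6120 0.0000 0.0000
80.6420 53.6316 17.4480 0.0000 0.0000 0.0000
90.5141 68.5189 35.3498 0.0000 0.0000 0.0000 0.0000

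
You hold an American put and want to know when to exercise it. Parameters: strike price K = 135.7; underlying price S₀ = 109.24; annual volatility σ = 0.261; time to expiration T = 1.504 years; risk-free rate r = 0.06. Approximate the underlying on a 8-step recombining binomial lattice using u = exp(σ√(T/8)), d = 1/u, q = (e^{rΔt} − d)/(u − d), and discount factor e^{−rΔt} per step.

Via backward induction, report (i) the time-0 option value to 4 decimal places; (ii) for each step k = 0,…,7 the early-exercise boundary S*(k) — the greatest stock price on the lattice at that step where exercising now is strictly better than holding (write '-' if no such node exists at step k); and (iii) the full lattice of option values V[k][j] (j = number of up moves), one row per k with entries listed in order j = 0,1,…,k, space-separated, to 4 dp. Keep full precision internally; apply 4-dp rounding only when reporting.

Δt=0.18800  u=1.11982  d=0.89300  q=0.52175  discount=0.98878
step 8 (expiry): payoffs max(K−S,0) = 91.5227 80.3019 66.2311 48.5864 26.4600 0.0000 0.0000 0.0000 0.0000
step 7: (k=7,j=0): S=49.4706, (K−S)⁺=86.2294, hold=84.7073 ⇒ V=86.2294 exercise | (k=7,j=1): S=62.0359, (K−S)⁺=73.6641, hold=72.1420 ⇒ V=73.6641 exercise | (k=7,j=2): S=77.7926, (K−S)⁺=57.9074, hold=56.3853 ⇒ V=57.9074 exercise | (k=7,j=3): S=97.5515, (K−S)⁺=38.1485, hold=36.6264 ⇒ V=38.1485 exercise | (k=7,j=4): S=122.3290, (K−S)⁺=13.3710, hold=12.5125 ⇒ V=13.3710 exercise | (k=7,j=5): S=153.3999, (K−S)⁺=0.0000, hold=0.0000 ⇒ V=0.0000 continue | (k=7,j=6): S=192.3625, (K−S)⁺=0.0000, hold=0.0000 ⇒ V=0.0000 continue | (k=7,j=7): S=241.2215, (K−S)⁺=0.0000, hold=0.0000 ⇒ V=0.0000 continue  boundary S*=122.3290
step 6: (k=6,j=0): S=55.3981, (K−S)⁺=80.3019, hold=78.7798 ⇒ V=80.3019 exercise | (k=6,j=1): S=69.4689, (K−S)⁺=66.2311, hold=64.7090 ⇒ V=66.2311 exercise | (k=6,j=2): S=87.1136, (K−S)⁺=48.5864, hold=47.0643 ⇒ V=48.5864 exercise | (k=6,j=3): S=109.2400, (K−S)⁺=26.4600, hold=24.9379 ⇒ V=26.4600 exercise | (k=6,j=4): S=136.9863, (K−S)⁺=0.0000, hold=6.3229 ⇒ V=6.3229 continue | (k=6,j=5): S=171.7801, (K−S)⁺=0.0000, hold=0.0000 ⇒ V=0.0000 continue | (k=6,j=6): S=215.4112, (K−S)⁺=0.0000, hold=0.0000 ⇒ V=0.0000 continue  boundary S*=109.2400
step 5: (k=5,j=0): S=62.0359, (K−S)⁺=73.6641, hold=72.1420 ⇒ V=73.6641 exercise | (k=5,j=1): S=77.7926, (K−S)⁺=57.9074, hold=56.3853 ⇒ V=57.9074 exercise | (k=5,j=2): S=97.5515, (K−S)⁺=38.1485, hold=36.6264 ⇒ V=38.1485 exercise | (k=5,j=3): S=122.3290, (K−S)⁺=13.3710, hold=15.7745 ⇒ V=15.7745 continue | (k=5,j=4): S=153.3999, (K−S)⁺=0.0000, hold=2.9900 ⇒ V=2.9900 continue | (k=5,j=5): S=192.3625, (K−S)⁺=0.0000, hold=0.0000 ⇒ V=0.0000 continue  boundary S*=97.5515
step 4: (k=4,j=0): S=69.4689, (K−S)⁺=66.2311, hold=64.7090 ⇒ V=66.2311 exercise | (k=4,j=1): S=87.1136, (K−S)⁺=48.5864, hold=47.0643 ⇒ V=48.5864 exercise | (k=4,j=2): S=109.2400, (K−S)⁺=26.4600, hold=26.1779 ⇒ V=26.4600 exercise | (k=4,j=3): S=136.9863, (K−S)⁺=0.0000, hold=9.0021 ⇒ V=9.0021 continue | (k=4,j=4): S=171.7801, (K−S)⁺=0.0000, hold=1.4139 ⇒ V=1.4139 continue  boundary S*=109.2400
step 3: (k=3,j=0): S=77.7926, (K−S)⁺=57.9074, hold=56.3853 ⇒ V=57.9074 exercise | (k=3,j=1): S=97.5515, (K−S)⁺=38.1485, hold=36.6264 ⇒ V=38.1485 exercise | (k=3,j=2): S=122.3290, (K−S)⁺=13.3710, hold=17.1567 ⇒ V=17.1567 continue | (k=3,j=3): S=153.3999, (K−S)⁺=0.0000, hold=4.9864 ⇒ V=4.9864 continue  boundary S*=97.5515
step 2: (k=2,j=0): S=87.1136, (K−S)⁺=48.5864, hold=47.0643 ⇒ V=48.5864 exercise | (k=2,j=1): S=109.2400, (K−S)⁺=26.4600, hold=26.8909 ⇒ V=26.8909 continue | (k=2,j=2): S=136.9863, (K−S)⁺=0.0000, hold=10.6856 ⇒ V=10.6856 continue  boundary S*=87.1136
step 1: (k=1,j=0): S=97.5515, (K−S)⁺=38.1485, hold=36.8487 ⇒ V=38.1485 exercise | (k=1,j=1): S=122.3290, (K−S)⁺=13.3710, hold=18.2290 ⇒ V=18.2290 continue  boundary S*=97.5515
step 0: (k=0,j=0): S=109.2400, (K−S)⁺=26.4600, hold=27.4441 ⇒ V=27.4441 continue  boundary S*=-

price = 27.4441
boundary = - 97.5515 87.1136 97.5515 109.2400 97.5515 109.2400 122.3290
tree:
27.4441
38.1485 18.2290
48.5864 26.8909 10.6856
57.9074 38.1485 17.1567 4.9864
66.2311 48.5864 26.4600 9.0021 1.4139
73.6641 57.9074 38.1485 15.7745 2.9900 0.0000
80.3019 66.2311 48.5864 26.4600 6.3229 0.0000 0.0000
86.2294 73.6641 57.9074 38.1485 13.3710 0.0000 0.0000 0.0000
91.5227 80.3019 66.2311 48.5864 26.4600 0.0000 0.0000 0.0000 0.0000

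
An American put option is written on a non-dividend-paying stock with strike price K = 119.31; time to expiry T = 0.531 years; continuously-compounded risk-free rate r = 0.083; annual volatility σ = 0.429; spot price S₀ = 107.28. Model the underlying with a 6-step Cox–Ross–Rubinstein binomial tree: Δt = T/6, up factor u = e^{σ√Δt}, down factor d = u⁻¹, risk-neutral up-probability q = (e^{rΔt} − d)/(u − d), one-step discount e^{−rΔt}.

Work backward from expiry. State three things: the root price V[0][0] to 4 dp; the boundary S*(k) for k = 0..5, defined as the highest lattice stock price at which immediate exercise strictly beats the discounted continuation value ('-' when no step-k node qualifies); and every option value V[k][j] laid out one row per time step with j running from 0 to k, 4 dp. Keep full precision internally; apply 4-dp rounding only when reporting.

params: Δt=0.08850 u=1.13612 d=0.88019 q=0.49694 e^(-rΔt)=0.99268
t_6 payoffs: 69.4258 54.9205 36.1974 12.0300 0.0000 0.0000 0.0000
t_5: node(5,0) S=56.6747 payoff=62.6353 vs cont=61.7622 → 62.6353 [stop]  node(5,1) S=73.1545 payoff=46.1555 vs cont=45.2823 → 46.1555 [stop]  node(5,2) S=94.4263 payoff=24.8837 vs cont=24.0106 → 24.8837 [stop]  node(5,3) S=121.8834 payoff=0.0000 vs cont=6.0075 → 6.0075 [wait]  node(5,4) S=157.3246 payoff=0.0000 vs cont=0.0000 → 0.0000 [wait]  node(5,5) S=203.0713 payoff=0.0000 vs cont=0.0000 → 0.0000 [wait]  ⇒ S*(5)=94.4263
t_4: node(4,0) S=64.3895 payoff=54.9205 vs cont=54.0473 → 54.9205 [stop]  node(4,1) S=83.1126 payoff=36.1974 vs cont=35.3242 → 36.1974 [stop]  node(4,2) S=107.2800 payoff=12.0300 vs cont=15.3898 → 15.3898 [wait]  node(4,3) S=138.4748 payoff=0.0000 vs cont=3.0000 → 3.0000 [wait]  node(4,4) S=178.7404 payoff=0.0000 vs cont=0.0000 → 0.0000 [wait]  ⇒ S*(4)=83.1126
t_3: node(3,0) S=73.1545 payoff=46.1555 vs cont=45.2823 → 46.1555 [stop]  node(3,1) S=94.4263 payoff=24.8837 vs cont=25.6680 → 25.6680 [wait]  node(3,2) S=121.8834 payoff=0.0000 vs cont=9.1652 → 9.1652 [wait]  node(3,3) S=157.3246 payoff=0.0000 vs cont=1.4981 → 1.4981 [wait]  ⇒ S*(3)=73.1545
t_2: node(2,0) S=83.1126 payoff=36.1974 vs cont=35.7111 → 36.1974 [stop]  node(2,1) S=107.2800 payoff=12.0300 vs cont=17.3392 → 17.3392 [wait]  node(2,2) S=138.4748 payoff=0.0000 vs cont=5.3159 → 5.3159 [wait]  ⇒ S*(2)=83.1126
t_1: node(1,0) S=94.4263 payoff=24.8837 vs cont=26.6296 → 26.6296 [wait]  node(1,1) S=121.8834 payoff=0.0000 vs cont=11.2811 → 11.2811 [wait]  ⇒ S*(1)=-
t_0: node(0,0) S=107.2800 payoff=12.0300 vs cont=18.8632 → 18.8632 [wait]  ⇒ S*(0)=-

price = 18.8632
boundary = - - 83.1126 73.1545 83.1126 94.4263
tree:
18.8632
26.6296 11.2811
36.1974 17.3392 5.3159
46.1555 25.6680 9.1652 1.4981
54.9205 36.1974 15.3898 3.0000 0.0000
62.6353 46.1555 24.8837 6.0075 0.0000 0.0000
69.4258 54.9205 36.1974 12.0300 0.0000 0.0000 0.0000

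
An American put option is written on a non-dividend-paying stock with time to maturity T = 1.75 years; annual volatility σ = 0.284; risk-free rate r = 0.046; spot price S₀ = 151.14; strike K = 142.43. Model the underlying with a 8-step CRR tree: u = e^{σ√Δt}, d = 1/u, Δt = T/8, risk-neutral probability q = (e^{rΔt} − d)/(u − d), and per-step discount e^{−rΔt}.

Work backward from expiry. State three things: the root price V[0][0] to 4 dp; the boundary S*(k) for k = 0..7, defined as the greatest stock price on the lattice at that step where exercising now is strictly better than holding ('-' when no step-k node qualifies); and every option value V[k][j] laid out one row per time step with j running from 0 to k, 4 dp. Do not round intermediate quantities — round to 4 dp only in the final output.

params: Δt=0.21875 u=1.14205 d=0.87561 q=0.50480 e^(-rΔt)=0.98999
t_8 payoffs: 90.2042 74.3125 53.5852 26.5507 0.0000 0.0000 0.0000 0.0000 0.0000
t_7: node(7,0) S=59.6447 payoff=82.7853 vs cont=81.3593 → 82.7853 [stop]  node(7,1) S=77.7938 payoff=64.6362 vs cont=63.2101 → 64.6362 [stop]  node(7,2) S=101.4656 payoff=40.9644 vs cont=39.5384 → 40.9644 [stop]  node(7,3) S=132.3404 payoff=10.0896 vs cont=13.0163 → 13.0163 [wait]  node(7,4) S=172.6101 payoff=0.0000 vs cont=0.0000 → 0.0000 [wait]  node(7,5) S=225.1334 payoff=0.0000 vs cont=0.0000 → 0.0000 [wait]  node(7,6) S=293.6389 payoff=0.0000 vs cont=0.0000 → 0.0000 [wait]  node(7,7) S=382.9898 payoff=0.0000 vs cont=0.0000 → 0.0000 [wait]  ⇒ S*(7)=101.4656
t_6: node(6,0) S=68.1175 payoff=74.3125 vs cont=72.8865 → 74.3125 [stop]  node(6,1) S=88.8448 payoff=53.5852 vs cont=52.1592 → 53.5852 [stop]  node(6,2) S=115.8793 payoff=26.5507 vs cont=26.5873 → 26.5873 [wait]  node(6,3) S=151.1400 payoff=0.0000 vs cont=6.3812 → 6.3812 [wait]  node(6,4) S=197.1302 payoff=0.0000 vs cont=0.0000 → 0.0000 [wait]  node(6,5) S=257.1146 payoff=0.0000 vs cont=0.0000 → 0.0000 [wait]  node(6,6) S=335.3516 payoff=0.0000 vs cont=0.0000 → 0.0000 [wait]  ⇒ S*(6)=88.8448
t_5: node(5,0) S=77.7938 payoff=64.6362 vs cont=63.2101 → 64.6362 [stop]  node(5,1) S=101.4656 payoff=40.9644 vs cont=39.5567 → 40.9644 [stop]  node(5,2) S=132.3404 payoff=10.0896 vs cont=16.2232 → 16.2232 [wait]  node(5,3) S=172.6101 payoff=0.0000 vs cont=3.1283 → 3.1283 [wait]  node(5,4) S=225.1334 payoff=0.0000 vs cont=0.0000 → 0.0000 [wait]  node(5,5) S=293.6389 payoff=0.0000 vs cont=0.0000 → 0.0000 [wait]  ⇒ S*(5)=101.4656
t_4: node(4,0) S=88.8448 payoff=53.5852 vs cont=52.1592 → 53.5852 [stop]  node(4,1) S=115.8793 payoff=26.5507 vs cont=28.1900 → 28.1900 [wait]  node(4,2) S=151.1400 payoff=0.0000 vs cont=9.5167 → 9.5167 [wait]  node(4,3) S=197.1302 payoff=0.0000 vs cont=1.5336 → 1.5336 [wait]  node(4,4) S=257.1146 payoff=0.0000 vs cont=0.0000 → 0.0000 [wait]  ⇒ S*(4)=88.8448
t_3: node(3,0) S=101.4656 payoff=40.9644 vs cont=40.3576 → 40.9644 [stop]  node(3,1) S=132.3404 payoff=10.0896 vs cont=18.5759 → 18.5759 [wait]  node(3,2) S=172.6101 payoff=0.0000 vs cont=5.4319 → 5.4319 [wait]  node(3,3) S=225.1334 payoff=0.0000 vs cont=0.7519 → 0.7519 [wait]  ⇒ S*(3)=101.4656
t_2: node(2,0) S=115.8793 payoff=26.5507 vs cont=29.3657 → 29.3657 [wait]  node(2,1) S=151.1400 payoff=0.0000 vs cont=11.8213 → 11.8213 [wait]  node(2,2) S=197.1302 payoff=0.0000 vs cont=3.0387 → 3.0387 [wait]  ⇒ S*(2)=-
t_1: node(1,0) S=132.3404 payoff=10.0896 vs cont=20.3040 → 20.3040 [wait]  node(1,1) S=172.6101 payoff=0.0000 vs cont=7.3139 → 7.3139 [wait]  ⇒ S*(1)=-
t_0: node(0,0) S=151.1400 payoff=0.0000 vs cont=13.6089 → 13.6089 [wait]  ⇒ S*(0)=-

price = 13.6089
boundary = - - - 101.4656 88.8448 101.4656 88.8448 101.4656
tree:
13.6089
20.3040 7.3139
29.3657 11.8213 3.0387
40.9644 18.5759 5.4319 0.7519
53.5852 28.1900 9.5167 1.5336 0.0000
64.6362 40.9644 16.2232 3.1283 0.0000 0.0000
74.3125 53.5852 26.5873 6.3812 0.0000 0.0000 0.0000
82.7853 64.6362 40.9644 13.0163 0.0000 0.0000 0.0000 0.0000
90.2042 74.3125 53.5852 26.5507 0.0000 0.0000 0.0000 0.0000 0.0000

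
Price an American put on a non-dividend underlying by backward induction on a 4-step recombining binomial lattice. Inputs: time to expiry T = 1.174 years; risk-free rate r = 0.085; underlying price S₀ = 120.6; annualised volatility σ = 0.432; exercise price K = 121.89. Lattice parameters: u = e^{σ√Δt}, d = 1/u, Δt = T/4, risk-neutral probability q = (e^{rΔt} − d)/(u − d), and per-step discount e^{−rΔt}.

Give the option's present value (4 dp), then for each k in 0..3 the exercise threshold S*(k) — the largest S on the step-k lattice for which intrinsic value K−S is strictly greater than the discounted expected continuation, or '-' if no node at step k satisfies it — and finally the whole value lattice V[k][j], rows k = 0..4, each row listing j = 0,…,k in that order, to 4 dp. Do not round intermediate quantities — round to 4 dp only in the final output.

price = 17.6532
boundary = - - 75.5203 95.4345
tree:
17.6532
29.2687 6.7145
46.3697 13.3316 0.3127
62.1284 26.4555 0.6351 0.0000
74.5988 46.3697 1.2900 0.0000 0.0000

params: Δt=0.29350 u=1.26369 d=0.79133 q=0.49523 e^(-rΔt)=0.97536
t_4 payoffs: 74.5988 46.3697 1.2900 0.0000 0.0000
t_3: node(3,0) S=59.7616 payoff=62.1284 vs cont=59.1252 → 62.1284 [stop]  node(3,1) S=95.4345 payoff=26.4555 vs cont=23.4522 → 26.4555 [stop]  node(3,2) S=152.4014 payoff=0.0000 vs cont=0.6351 → 0.6351 [wait]  node(3,3) S=243.3731 payoff=0.0000 vs cont=0.0000 → 0.0000 [wait]  ⇒ S*(3)=95.4345
t_2: node(2,0) S=75.5203 payoff=46.3697 vs cont=43.3664 → 46.3697 [stop]  node(2,1) S=120.6000 payoff=1.2900 vs cont=13.3316 → 13.3316 [wait]  node(2,2) S=192.5887 payoff=0.0000 vs cont=0.3127 → 0.3127 [wait]  ⇒ S*(2)=75.5203
t_1: node(1,0) S=95.4345 payoff=26.4555 vs cont=29.2687 → 29.2687 [wait]  node(1,1) S=152.4014 payoff=0.0000 vs cont=6.7145 → 6.7145 [wait]  ⇒ S*(1)=-
t_0: node(0,0) S=120.6000 payoff=1.2900 vs cont=17.6532 → 17.6532 [wait]  ⇒ S*(0)=-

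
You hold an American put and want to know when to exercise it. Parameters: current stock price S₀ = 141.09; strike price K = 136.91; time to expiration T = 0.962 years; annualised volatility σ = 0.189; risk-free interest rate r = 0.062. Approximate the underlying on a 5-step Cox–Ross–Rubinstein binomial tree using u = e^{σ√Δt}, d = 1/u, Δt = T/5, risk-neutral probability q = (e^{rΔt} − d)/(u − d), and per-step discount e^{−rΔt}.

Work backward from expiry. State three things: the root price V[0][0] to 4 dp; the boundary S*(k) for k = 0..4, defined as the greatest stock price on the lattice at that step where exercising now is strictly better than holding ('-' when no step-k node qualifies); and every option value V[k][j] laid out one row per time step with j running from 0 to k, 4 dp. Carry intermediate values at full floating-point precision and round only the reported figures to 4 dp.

price = 5.9701
boundary = - - 119.5332 110.0233 119.5332
tree:
5.9701
10.3811 2.5139
17.3768 4.9196 0.6129
26.8867 9.4011 1.3832 0.0000
35.6400 17.3768 3.1216 0.0000 0.0000
43.6969 26.8867 7.0449 0.0000 0.0000 0.0000

Δt=0.19240  u=1.08644  d=0.92044  q=0.55158  discount=0.98814
step 5 (expiry): payoffs max(K−S,0) = 43.6969 26.8867 7.0449 0.0000 0.0000 0.0000
step 4: (k=4,j=0): S=101.2700, (K−S)⁺=35.6400, hold=34.0165 ⇒ V=35.6400 exercise | (k=4,j=1): S=119.5332, (K−S)⁺=17.3768, hold=15.7533 ⇒ V=17.3768 exercise | (k=4,j=2): S=141.0900, (K−S)⁺=0.0000, hold=3.1216 ⇒ V=3.1216 continue | (k=4,j=3): S=166.5344, (K−S)⁺=0.0000, hold=0.0000 ⇒ V=0.0000 continue | (k=4,j=4): S=196.5674, (K−S)⁺=0.0000, hold=0.0000 ⇒ V=0.0000 continue  boundary S*=119.5332
step 3: (k=3,j=0): S=110.0233, (K−S)⁺=26.8867, hold=25.2632 ⇒ V=26.8867 exercise | (k=3,j=1): S=129.8651, (K−S)⁺=7.0449, hold=9.4011 ⇒ V=9.4011 continue | (k=3,j=2): S=153.2851, (K−S)⁺=0.0000, hold=1.3832 ⇒ V=1.3832 continue | (k=3,j=3): S=180.9288, (K−S)⁺=0.0000, hold=0.0000 ⇒ V=0.0000 continue  boundary S*=110.0233
step 2: (k=2,j=0): S=119.5332, (K−S)⁺=17.3768, hold=17.0375 ⇒ V=17.3768 exercise | (k=2,j=1): S=141.0900, (K−S)⁺=0.0000, hold=4.9196 ⇒ V=4.9196 continue | (k=2,j=2): S=166.5344, (K−S)⁺=0.0000, hold=0.6129 ⇒ V=0.6129 continue  boundary S*=119.5332
step 1: (k=1,j=0): S=129.8651, (K−S)⁺=7.0449, hold=10.3811 ⇒ V=10.3811 continue | (k=1,j=1): S=153.2851, (K−S)⁺=0.0000, hold=2.5139 ⇒ V=2.5139 continue  boundary S*=-
step 0: (k=0,j=0): S=141.0900, (K−S)⁺=0.0000, hold=5.9701 ⇒ V=5.9701 continue  boundary S*=-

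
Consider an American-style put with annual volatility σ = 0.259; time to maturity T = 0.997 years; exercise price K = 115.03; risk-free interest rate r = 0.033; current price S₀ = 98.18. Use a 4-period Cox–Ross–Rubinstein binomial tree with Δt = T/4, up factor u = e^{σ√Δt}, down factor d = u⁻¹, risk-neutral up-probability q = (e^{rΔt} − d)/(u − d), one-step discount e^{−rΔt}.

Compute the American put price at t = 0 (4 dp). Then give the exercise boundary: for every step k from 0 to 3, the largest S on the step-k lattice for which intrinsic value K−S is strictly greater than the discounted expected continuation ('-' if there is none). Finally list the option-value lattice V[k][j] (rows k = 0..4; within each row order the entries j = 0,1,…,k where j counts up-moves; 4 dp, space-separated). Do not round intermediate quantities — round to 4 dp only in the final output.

price = 19.8223
boundary = - 86.2713 75.8071 86.2713
tree:
19.8223
28.7587 11.1980
39.2229 18.4177 4.1510
48.4179 28.7587 8.3632 0.0000
56.4976 39.2229 16.8500 0.0000 0.0000

params: Δt=0.24925 u=1.13804 d=0.87871 q=0.49957 e^(-rΔt)=0.99181
t_4 payoffs: 56.4976 39.2229 16.8500 0.0000 0.0000
t_3: node(3,0) S=66.6121 payoff=48.4179 vs cont=47.4757 → 48.4179 [stop]  node(3,1) S=86.2713 payoff=28.7587 vs cont=27.8164 → 28.7587 [stop]  node(3,2) S=111.7326 payoff=3.2974 vs cont=8.3632 → 8.3632 [wait]  node(3,3) S=144.7082 payoff=0.0000 vs cont=0.0000 → 0.0000 [wait]  ⇒ S*(3)=86.2713
t_2: node(2,0) S=75.8071 payoff=39.2229 vs cont=38.2807 → 39.2229 [stop]  node(2,1) S=98.1800 payoff=16.8500 vs cont=18.4177 → 18.4177 [wait]  node(2,2) S=127.1559 payoff=0.0000 vs cont=4.1510 → 4.1510 [wait]  ⇒ S*(2)=75.8071
t_1: node(1,0) S=86.2713 payoff=28.7587 vs cont=28.5932 → 28.7587 [stop]  node(1,1) S=111.7326 payoff=3.2974 vs cont=11.1980 → 11.1980 [wait]  ⇒ S*(1)=86.2713
t_0: node(0,0) S=98.1800 payoff=16.8500 vs cont=19.8223 → 19.8223 [wait]  ⇒ S*(0)=-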